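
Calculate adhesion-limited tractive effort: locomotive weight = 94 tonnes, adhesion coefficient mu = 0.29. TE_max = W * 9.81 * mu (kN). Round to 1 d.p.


TE_max = W * g * mu
TE_max = 94 * 9.81 * 0.29
TE_max = 922.14 * 0.29
TE_max = 267.4 kN

267.4


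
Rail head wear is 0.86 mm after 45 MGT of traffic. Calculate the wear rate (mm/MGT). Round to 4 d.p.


Wear rate = total wear / cumulative tonnage
Rate = 0.86 / 45
Rate = 0.0191 mm/MGT

0.0191


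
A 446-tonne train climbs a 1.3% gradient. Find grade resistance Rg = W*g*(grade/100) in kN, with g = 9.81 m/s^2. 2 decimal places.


Rg = W * 9.81 * grade / 100
Rg = 446 * 9.81 * 1.3 / 100
Rg = 4375.26 * 0.013
Rg = 56.88 kN

56.88


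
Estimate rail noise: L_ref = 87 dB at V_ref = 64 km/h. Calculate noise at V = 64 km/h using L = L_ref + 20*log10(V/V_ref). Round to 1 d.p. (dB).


V/V_ref = 64 / 64 = 1.0
log10(1.0) = 0.0
20 * 0.0 = 0.0
L = 87 + 0.0 = 87.0 dB

87.0


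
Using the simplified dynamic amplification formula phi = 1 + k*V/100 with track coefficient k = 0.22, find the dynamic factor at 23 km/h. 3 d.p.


phi = 1 + k * V / 100
phi = 1 + 0.22 * 23 / 100
phi = 1 + 0.0506
phi = 1.051

1.051


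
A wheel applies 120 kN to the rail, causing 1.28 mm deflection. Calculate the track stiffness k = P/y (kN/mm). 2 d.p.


Track stiffness k = P / y
k = 120 / 1.28
k = 93.75 kN/mm

93.75


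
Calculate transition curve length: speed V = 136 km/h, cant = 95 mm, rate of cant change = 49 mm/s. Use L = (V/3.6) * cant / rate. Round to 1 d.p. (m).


Convert speed: V = 136 / 3.6 = 37.7778 m/s
L = 37.7778 * 95 / 49
L = 3588.8889 / 49
L = 73.2 m

73.2


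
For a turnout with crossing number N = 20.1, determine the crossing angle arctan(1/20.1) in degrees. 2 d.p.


1/N = 1/20.1 = 0.049751
angle = arctan(0.049751) = 0.04971 rad
angle = 0.04971 * 180/pi = 2.85 degrees

2.85


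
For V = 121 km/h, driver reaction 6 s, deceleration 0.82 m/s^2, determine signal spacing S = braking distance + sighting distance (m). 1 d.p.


V = 121 / 3.6 = 33.6111 m/s
Braking distance = 33.6111^2 / (2*0.82) = 688.8456 m
Sighting distance = 33.6111 * 6 = 201.6667 m
S = 688.8456 + 201.6667 = 890.5 m

890.5


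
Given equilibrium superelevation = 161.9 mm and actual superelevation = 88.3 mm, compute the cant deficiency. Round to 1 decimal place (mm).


Cant deficiency = equilibrium cant - actual cant
CD = 161.9 - 88.3
CD = 73.6 mm

73.6


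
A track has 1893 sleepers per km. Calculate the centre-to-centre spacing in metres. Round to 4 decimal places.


Spacing = 1000 m / number of sleepers
Spacing = 1000 / 1893
Spacing = 0.5283 m

0.5283


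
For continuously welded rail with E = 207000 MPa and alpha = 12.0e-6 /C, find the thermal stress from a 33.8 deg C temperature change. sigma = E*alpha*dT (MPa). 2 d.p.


sigma = E * alpha * dT
sigma = 207000 * 12.0e-6 * 33.8
sigma = 2.484 * 33.8
sigma = 83.96 MPa

83.96


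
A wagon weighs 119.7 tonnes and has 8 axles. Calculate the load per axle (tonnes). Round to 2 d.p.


Load per axle = total weight / number of axles
Load = 119.7 / 8
Load = 14.96 tonnes

14.96


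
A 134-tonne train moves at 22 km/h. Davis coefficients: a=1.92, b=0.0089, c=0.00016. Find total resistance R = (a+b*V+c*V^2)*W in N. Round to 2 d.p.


b*V = 0.0089 * 22 = 0.1958
c*V^2 = 0.00016 * 484 = 0.07744
R_per_t = 1.92 + 0.1958 + 0.07744 = 2.19324 N/t
R_total = 2.19324 * 134 = 293.89 N

293.89


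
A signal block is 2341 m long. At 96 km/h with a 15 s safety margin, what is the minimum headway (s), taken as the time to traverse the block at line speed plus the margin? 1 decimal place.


V = 96 / 3.6 = 26.6667 m/s
Block traversal time = 2341 / 26.6667 = 87.7875 s
Headway = 87.7875 + 15
Headway = 102.8 s

102.8


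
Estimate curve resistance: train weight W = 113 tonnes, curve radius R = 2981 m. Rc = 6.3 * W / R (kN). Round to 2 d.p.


Rc = 6.3 * W / R
Rc = 6.3 * 113 / 2981
Rc = 711.9 / 2981
Rc = 0.24 kN

0.24


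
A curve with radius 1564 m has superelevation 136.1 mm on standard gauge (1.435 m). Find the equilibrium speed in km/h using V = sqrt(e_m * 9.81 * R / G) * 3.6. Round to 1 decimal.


Convert cant: e = 136.1 mm = 0.1361 m
V_ms = sqrt(0.1361 * 9.81 * 1564 / 1.435)
V_ms = sqrt(1455.164128) = 38.1466 m/s
V = 38.1466 * 3.6 = 137.3 km/h

137.3


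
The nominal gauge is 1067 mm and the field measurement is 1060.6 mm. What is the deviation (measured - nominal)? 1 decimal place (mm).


Deviation = measured - nominal
Deviation = 1060.6 - 1067
Deviation = -6.4 mm

-6.4


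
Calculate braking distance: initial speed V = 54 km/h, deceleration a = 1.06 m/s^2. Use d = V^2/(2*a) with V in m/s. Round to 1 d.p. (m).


Convert speed: V = 54 / 3.6 = 15.0 m/s
V^2 = 225.0
d = 225.0 / (2 * 1.06)
d = 225.0 / 2.12
d = 106.1 m

106.1


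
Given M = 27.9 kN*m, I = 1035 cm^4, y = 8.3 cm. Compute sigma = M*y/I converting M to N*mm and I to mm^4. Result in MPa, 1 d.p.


Convert units:
M = 27.9 kN*m = 27900000 N*mm
y = 8.3 cm = 83 mm
I = 1035 cm^4 = 10350000 mm^4
sigma = 27900000 * 83 / 10350000
sigma = 223.7 MPa

223.7


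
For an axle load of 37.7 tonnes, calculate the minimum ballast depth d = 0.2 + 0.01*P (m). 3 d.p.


d = 0.2 + 0.01 * 37.7
d = 0.2 + 0.377
d = 0.577 m

0.577


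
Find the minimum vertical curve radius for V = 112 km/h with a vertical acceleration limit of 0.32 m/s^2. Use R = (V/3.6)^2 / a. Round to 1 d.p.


Convert speed: V = 112 / 3.6 = 31.1111 m/s
V^2 = 967.9012 m^2/s^2
R_v = 967.9012 / 0.32
R_v = 3024.7 m

3024.7


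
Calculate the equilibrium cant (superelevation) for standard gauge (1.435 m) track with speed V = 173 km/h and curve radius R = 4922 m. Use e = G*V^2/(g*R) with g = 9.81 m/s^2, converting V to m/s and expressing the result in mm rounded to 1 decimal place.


Convert speed: V = 173 / 3.6 = 48.0556 m/s
Apply formula: e = 1.435 * 48.0556^2 / (9.81 * 4922)
e = 1.435 * 2309.3364 / 48284.82
e = 0.068632 m = 68.6 mm

68.6


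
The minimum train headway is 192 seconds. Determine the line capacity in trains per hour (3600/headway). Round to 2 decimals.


Capacity = 3600 / headway
Capacity = 3600 / 192
Capacity = 18.75 trains/hour

18.75


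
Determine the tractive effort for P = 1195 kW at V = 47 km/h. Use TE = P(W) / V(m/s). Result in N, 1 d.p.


Convert: P = 1195 kW = 1195000 W
V = 47 / 3.6 = 13.0556 m/s
TE = 1195000 / 13.0556
TE = 91531.9 N

91531.9


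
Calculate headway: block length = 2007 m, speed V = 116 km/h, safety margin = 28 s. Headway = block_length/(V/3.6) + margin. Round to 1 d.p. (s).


V = 116 / 3.6 = 32.2222 m/s
Block traversal time = 2007 / 32.2222 = 62.2862 s
Headway = 62.2862 + 28
Headway = 90.3 s

90.3


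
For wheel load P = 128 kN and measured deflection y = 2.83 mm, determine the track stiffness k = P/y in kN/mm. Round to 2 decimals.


Track stiffness k = P / y
k = 128 / 2.83
k = 45.23 kN/mm

45.23


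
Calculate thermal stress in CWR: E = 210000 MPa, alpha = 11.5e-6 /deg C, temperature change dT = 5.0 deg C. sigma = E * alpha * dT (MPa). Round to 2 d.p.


sigma = E * alpha * dT
sigma = 210000 * 11.5e-6 * 5.0
sigma = 2.415 * 5.0
sigma = 12.08 MPa

12.08


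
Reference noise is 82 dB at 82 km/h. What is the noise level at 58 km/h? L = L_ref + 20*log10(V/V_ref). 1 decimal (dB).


V/V_ref = 58 / 82 = 0.707317
log10(0.707317) = -0.150386
20 * -0.150386 = -3.0077
L = 82 + -3.0077 = 79.0 dB

79.0


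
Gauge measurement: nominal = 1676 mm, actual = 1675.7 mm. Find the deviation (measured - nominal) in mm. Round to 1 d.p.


Deviation = measured - nominal
Deviation = 1675.7 - 1676
Deviation = -0.3 mm

-0.3


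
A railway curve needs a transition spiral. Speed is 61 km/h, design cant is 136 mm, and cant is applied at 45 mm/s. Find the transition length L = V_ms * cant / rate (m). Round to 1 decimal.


Convert speed: V = 61 / 3.6 = 16.9444 m/s
L = 16.9444 * 136 / 45
L = 2304.4444 / 45
L = 51.2 m

51.2


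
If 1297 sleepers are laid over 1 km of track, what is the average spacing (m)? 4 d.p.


Spacing = 1000 m / number of sleepers
Spacing = 1000 / 1297
Spacing = 0.7710 m

0.7710


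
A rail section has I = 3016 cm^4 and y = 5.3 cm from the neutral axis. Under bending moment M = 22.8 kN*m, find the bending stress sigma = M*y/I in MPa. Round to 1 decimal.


Convert units:
M = 22.8 kN*m = 22800000 N*mm
y = 5.3 cm = 53 mm
I = 3016 cm^4 = 30160000 mm^4
sigma = 22800000 * 53 / 30160000
sigma = 40.1 MPa

40.1


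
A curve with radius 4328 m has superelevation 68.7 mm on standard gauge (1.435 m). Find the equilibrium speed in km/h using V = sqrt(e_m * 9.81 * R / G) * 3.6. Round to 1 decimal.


Convert cant: e = 68.7 mm = 0.0687 m
V_ms = sqrt(0.0687 * 9.81 * 4328 / 1.435)
V_ms = sqrt(2032.642938) = 45.0848 m/s
V = 45.0848 * 3.6 = 162.3 km/h

162.3


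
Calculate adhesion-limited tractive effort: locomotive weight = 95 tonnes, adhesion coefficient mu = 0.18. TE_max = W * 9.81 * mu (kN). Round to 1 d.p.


TE_max = W * g * mu
TE_max = 95 * 9.81 * 0.18
TE_max = 931.95 * 0.18
TE_max = 167.8 kN

167.8


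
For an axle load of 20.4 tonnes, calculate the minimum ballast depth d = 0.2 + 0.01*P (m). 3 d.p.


d = 0.2 + 0.01 * 20.4
d = 0.2 + 0.204
d = 0.404 m

0.404


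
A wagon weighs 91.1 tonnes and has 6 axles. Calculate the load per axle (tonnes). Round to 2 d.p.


Load per axle = total weight / number of axles
Load = 91.1 / 6
Load = 15.18 tonnes

15.18


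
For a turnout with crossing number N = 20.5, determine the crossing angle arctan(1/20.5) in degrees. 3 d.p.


1/N = 1/20.5 = 0.04878
angle = arctan(0.04878) = 0.048742 rad
angle = 0.048742 * 180/pi = 2.793 degrees

2.793


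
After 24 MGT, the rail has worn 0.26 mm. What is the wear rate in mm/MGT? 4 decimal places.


Wear rate = total wear / cumulative tonnage
Rate = 0.26 / 24
Rate = 0.0108 mm/MGT

0.0108


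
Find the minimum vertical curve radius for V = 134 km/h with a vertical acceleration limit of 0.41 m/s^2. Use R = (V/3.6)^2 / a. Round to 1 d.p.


Convert speed: V = 134 / 3.6 = 37.2222 m/s
V^2 = 1385.4938 m^2/s^2
R_v = 1385.4938 / 0.41
R_v = 3379.3 m

3379.3


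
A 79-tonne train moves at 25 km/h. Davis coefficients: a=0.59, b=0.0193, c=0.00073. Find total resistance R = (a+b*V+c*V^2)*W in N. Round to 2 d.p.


b*V = 0.0193 * 25 = 0.4825
c*V^2 = 0.00073 * 625 = 0.45625
R_per_t = 0.59 + 0.4825 + 0.45625 = 1.52875 N/t
R_total = 1.52875 * 79 = 120.77 N

120.77


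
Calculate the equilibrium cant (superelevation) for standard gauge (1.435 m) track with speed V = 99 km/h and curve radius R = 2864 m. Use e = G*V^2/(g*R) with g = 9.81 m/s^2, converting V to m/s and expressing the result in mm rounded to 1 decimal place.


Convert speed: V = 99 / 3.6 = 27.5 m/s
Apply formula: e = 1.435 * 27.5^2 / (9.81 * 2864)
e = 1.435 * 756.25 / 28095.84
e = 0.038626 m = 38.6 mm

38.6


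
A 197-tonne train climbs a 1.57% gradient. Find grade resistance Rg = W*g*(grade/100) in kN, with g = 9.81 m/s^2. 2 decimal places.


Rg = W * 9.81 * grade / 100
Rg = 197 * 9.81 * 1.57 / 100
Rg = 1932.57 * 0.0157
Rg = 30.34 kN

30.34


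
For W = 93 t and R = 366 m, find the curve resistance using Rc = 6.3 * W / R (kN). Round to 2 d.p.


Rc = 6.3 * W / R
Rc = 6.3 * 93 / 366
Rc = 585.9 / 366
Rc = 1.60 kN

1.60


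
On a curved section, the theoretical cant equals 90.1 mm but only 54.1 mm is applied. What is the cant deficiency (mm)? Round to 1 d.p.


Cant deficiency = equilibrium cant - actual cant
CD = 90.1 - 54.1
CD = 36.0 mm

36.0


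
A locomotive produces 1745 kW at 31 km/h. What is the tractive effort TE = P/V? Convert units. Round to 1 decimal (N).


Convert: P = 1745 kW = 1745000 W
V = 31 / 3.6 = 8.6111 m/s
TE = 1745000 / 8.6111
TE = 202645.2 N

202645.2


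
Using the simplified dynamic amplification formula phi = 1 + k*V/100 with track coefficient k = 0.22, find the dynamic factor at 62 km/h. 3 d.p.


phi = 1 + k * V / 100
phi = 1 + 0.22 * 62 / 100
phi = 1 + 0.1364
phi = 1.136

1.136


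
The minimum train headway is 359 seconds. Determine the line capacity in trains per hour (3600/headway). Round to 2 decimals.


Capacity = 3600 / headway
Capacity = 3600 / 359
Capacity = 10.03 trains/hour

10.03


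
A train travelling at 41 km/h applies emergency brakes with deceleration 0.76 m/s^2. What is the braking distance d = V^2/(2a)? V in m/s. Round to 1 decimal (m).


Convert speed: V = 41 / 3.6 = 11.3889 m/s
V^2 = 129.7068
d = 129.7068 / (2 * 0.76)
d = 129.7068 / 1.52
d = 85.3 m

85.3


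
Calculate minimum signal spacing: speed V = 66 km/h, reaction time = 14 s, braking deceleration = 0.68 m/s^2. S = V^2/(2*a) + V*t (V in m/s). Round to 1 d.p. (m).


V = 66 / 3.6 = 18.3333 m/s
Braking distance = 18.3333^2 / (2*0.68) = 247.1405 m
Sighting distance = 18.3333 * 14 = 256.6667 m
S = 247.1405 + 256.6667 = 503.8 m

503.8


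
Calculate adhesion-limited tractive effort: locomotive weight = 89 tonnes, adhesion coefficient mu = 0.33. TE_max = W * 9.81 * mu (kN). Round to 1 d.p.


TE_max = W * g * mu
TE_max = 89 * 9.81 * 0.33
TE_max = 873.09 * 0.33
TE_max = 288.1 kN

288.1


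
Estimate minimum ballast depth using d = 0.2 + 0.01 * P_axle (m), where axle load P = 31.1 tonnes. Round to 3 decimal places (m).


d = 0.2 + 0.01 * 31.1
d = 0.2 + 0.311
d = 0.511 m

0.511


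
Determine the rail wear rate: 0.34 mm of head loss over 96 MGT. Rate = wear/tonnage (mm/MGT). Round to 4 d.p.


Wear rate = total wear / cumulative tonnage
Rate = 0.34 / 96
Rate = 0.0035 mm/MGT

0.0035


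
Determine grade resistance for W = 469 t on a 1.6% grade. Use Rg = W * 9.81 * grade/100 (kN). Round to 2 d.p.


Rg = W * 9.81 * grade / 100
Rg = 469 * 9.81 * 1.6 / 100
Rg = 4600.89 * 0.016
Rg = 73.61 kN

73.61


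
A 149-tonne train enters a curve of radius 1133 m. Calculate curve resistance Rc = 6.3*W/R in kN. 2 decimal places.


Rc = 6.3 * W / R
Rc = 6.3 * 149 / 1133
Rc = 938.7 / 1133
Rc = 0.83 kN

0.83


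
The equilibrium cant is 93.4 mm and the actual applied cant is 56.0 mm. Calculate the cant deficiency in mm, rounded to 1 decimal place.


Cant deficiency = equilibrium cant - actual cant
CD = 93.4 - 56.0
CD = 37.4 mm

37.4


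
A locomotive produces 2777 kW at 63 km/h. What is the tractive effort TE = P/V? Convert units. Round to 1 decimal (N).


Convert: P = 2777 kW = 2777000 W
V = 63 / 3.6 = 17.5 m/s
TE = 2777000 / 17.5
TE = 158685.7 N

158685.7


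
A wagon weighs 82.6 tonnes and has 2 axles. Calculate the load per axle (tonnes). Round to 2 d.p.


Load per axle = total weight / number of axles
Load = 82.6 / 2
Load = 41.30 tonnes

41.30


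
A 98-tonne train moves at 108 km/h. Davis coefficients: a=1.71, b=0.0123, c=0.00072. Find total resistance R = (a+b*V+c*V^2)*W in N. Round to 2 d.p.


b*V = 0.0123 * 108 = 1.3284
c*V^2 = 0.00072 * 11664 = 8.39808
R_per_t = 1.71 + 1.3284 + 8.39808 = 11.43648 N/t
R_total = 11.43648 * 98 = 1120.78 N

1120.78


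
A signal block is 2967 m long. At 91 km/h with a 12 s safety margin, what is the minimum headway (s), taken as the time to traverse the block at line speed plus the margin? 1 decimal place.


V = 91 / 3.6 = 25.2778 m/s
Block traversal time = 2967 / 25.2778 = 117.3758 s
Headway = 117.3758 + 12
Headway = 129.4 s

129.4


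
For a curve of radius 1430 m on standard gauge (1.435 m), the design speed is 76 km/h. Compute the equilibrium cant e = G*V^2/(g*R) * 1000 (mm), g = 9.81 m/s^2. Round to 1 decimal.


Convert speed: V = 76 / 3.6 = 21.1111 m/s
Apply formula: e = 1.435 * 21.1111^2 / (9.81 * 1430)
e = 1.435 * 445.679 / 14028.3
e = 0.04559 m = 45.6 mm

45.6


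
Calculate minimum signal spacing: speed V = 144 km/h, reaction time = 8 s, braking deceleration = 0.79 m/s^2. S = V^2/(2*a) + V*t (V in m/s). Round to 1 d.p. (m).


V = 144 / 3.6 = 40.0 m/s
Braking distance = 40.0^2 / (2*0.79) = 1012.6582 m
Sighting distance = 40.0 * 8 = 320.0 m
S = 1012.6582 + 320.0 = 1332.7 m

1332.7


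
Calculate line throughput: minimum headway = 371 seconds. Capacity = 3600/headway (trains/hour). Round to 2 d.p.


Capacity = 3600 / headway
Capacity = 3600 / 371
Capacity = 9.70 trains/hour

9.70


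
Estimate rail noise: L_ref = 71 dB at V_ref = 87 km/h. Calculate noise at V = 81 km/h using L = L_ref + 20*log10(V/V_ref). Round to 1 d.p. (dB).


V/V_ref = 81 / 87 = 0.931034
log10(0.931034) = -0.031034
20 * -0.031034 = -0.6207
L = 71 + -0.6207 = 70.4 dB

70.4


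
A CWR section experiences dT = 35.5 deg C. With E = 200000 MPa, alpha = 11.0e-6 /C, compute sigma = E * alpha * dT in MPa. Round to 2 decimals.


sigma = E * alpha * dT
sigma = 200000 * 11.0e-6 * 35.5
sigma = 2.2 * 35.5
sigma = 78.10 MPa

78.10


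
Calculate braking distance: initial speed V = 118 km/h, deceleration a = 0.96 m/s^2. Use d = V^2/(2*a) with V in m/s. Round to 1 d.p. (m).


Convert speed: V = 118 / 3.6 = 32.7778 m/s
V^2 = 1074.3827
d = 1074.3827 / (2 * 0.96)
d = 1074.3827 / 1.92
d = 559.6 m

559.6


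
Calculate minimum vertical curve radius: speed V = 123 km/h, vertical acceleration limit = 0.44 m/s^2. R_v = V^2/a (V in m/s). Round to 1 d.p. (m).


Convert speed: V = 123 / 3.6 = 34.1667 m/s
V^2 = 1167.3611 m^2/s^2
R_v = 1167.3611 / 0.44
R_v = 2653.1 m

2653.1


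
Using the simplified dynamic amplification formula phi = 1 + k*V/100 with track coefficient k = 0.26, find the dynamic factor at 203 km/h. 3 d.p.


phi = 1 + k * V / 100
phi = 1 + 0.26 * 203 / 100
phi = 1 + 0.5278
phi = 1.528

1.528


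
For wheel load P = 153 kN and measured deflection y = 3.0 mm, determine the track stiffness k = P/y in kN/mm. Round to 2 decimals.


Track stiffness k = P / y
k = 153 / 3.0
k = 51.00 kN/mm

51.00


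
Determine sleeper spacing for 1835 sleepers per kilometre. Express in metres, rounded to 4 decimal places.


Spacing = 1000 m / number of sleepers
Spacing = 1000 / 1835
Spacing = 0.5450 m

0.5450


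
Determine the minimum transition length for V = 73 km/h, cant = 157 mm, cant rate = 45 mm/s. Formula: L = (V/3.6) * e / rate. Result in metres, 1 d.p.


Convert speed: V = 73 / 3.6 = 20.2778 m/s
L = 20.2778 * 157 / 45
L = 3183.6111 / 45
L = 70.7 m

70.7


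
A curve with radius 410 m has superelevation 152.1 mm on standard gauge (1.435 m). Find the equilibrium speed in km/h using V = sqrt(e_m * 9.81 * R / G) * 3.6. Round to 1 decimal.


Convert cant: e = 152.1 mm = 0.1521 m
V_ms = sqrt(0.1521 * 9.81 * 410 / 1.435)
V_ms = sqrt(426.314571) = 20.6474 m/s
V = 20.6474 * 3.6 = 74.3 km/h

74.3


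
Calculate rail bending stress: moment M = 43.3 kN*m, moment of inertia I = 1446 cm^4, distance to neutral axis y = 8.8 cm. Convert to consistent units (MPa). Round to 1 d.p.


Convert units:
M = 43.3 kN*m = 43300000 N*mm
y = 8.8 cm = 88 mm
I = 1446 cm^4 = 14460000 mm^4
sigma = 43300000 * 88 / 14460000
sigma = 263.5 MPa

263.5


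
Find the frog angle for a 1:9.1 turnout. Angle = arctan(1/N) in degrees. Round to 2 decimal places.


1/N = 1/9.1 = 0.10989
angle = arctan(0.10989) = 0.109451 rad
angle = 0.109451 * 180/pi = 6.27 degrees

6.27


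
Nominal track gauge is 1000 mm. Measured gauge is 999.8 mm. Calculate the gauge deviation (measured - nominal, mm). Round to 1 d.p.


Deviation = measured - nominal
Deviation = 999.8 - 1000
Deviation = -0.2 mm

-0.2


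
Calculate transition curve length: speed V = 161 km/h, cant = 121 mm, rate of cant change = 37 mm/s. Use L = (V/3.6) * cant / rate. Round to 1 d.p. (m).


Convert speed: V = 161 / 3.6 = 44.7222 m/s
L = 44.7222 * 121 / 37
L = 5411.3889 / 37
L = 146.3 m

146.3


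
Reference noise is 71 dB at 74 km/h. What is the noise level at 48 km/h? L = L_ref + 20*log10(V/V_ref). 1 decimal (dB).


V/V_ref = 48 / 74 = 0.648649
log10(0.648649) = -0.18799
20 * -0.18799 = -3.7598
L = 71 + -3.7598 = 67.2 dB

67.2


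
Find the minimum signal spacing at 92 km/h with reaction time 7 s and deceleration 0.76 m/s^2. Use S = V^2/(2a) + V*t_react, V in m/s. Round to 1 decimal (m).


V = 92 / 3.6 = 25.5556 m/s
Braking distance = 25.5556^2 / (2*0.76) = 429.6621 m
Sighting distance = 25.5556 * 7 = 178.8889 m
S = 429.6621 + 178.8889 = 608.6 m

608.6


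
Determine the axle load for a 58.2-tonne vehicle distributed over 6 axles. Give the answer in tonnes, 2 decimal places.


Load per axle = total weight / number of axles
Load = 58.2 / 6
Load = 9.70 tonnes

9.70


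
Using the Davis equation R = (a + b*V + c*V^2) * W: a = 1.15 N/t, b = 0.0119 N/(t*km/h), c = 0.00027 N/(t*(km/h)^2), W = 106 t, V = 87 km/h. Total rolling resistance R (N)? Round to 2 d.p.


b*V = 0.0119 * 87 = 1.0353
c*V^2 = 0.00027 * 7569 = 2.04363
R_per_t = 1.15 + 1.0353 + 2.04363 = 4.22893 N/t
R_total = 4.22893 * 106 = 448.27 N

448.27


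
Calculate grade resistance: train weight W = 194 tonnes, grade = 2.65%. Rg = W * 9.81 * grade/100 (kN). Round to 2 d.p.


Rg = W * 9.81 * grade / 100
Rg = 194 * 9.81 * 2.65 / 100
Rg = 1903.14 * 0.0265
Rg = 50.43 kN

50.43


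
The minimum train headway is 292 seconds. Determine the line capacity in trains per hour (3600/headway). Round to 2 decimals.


Capacity = 3600 / headway
Capacity = 3600 / 292
Capacity = 12.33 trains/hour

12.33


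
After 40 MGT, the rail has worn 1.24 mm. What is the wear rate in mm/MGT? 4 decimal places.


Wear rate = total wear / cumulative tonnage
Rate = 1.24 / 40
Rate = 0.0310 mm/MGT

0.0310


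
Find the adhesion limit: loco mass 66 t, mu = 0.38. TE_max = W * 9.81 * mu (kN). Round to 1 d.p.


TE_max = W * g * mu
TE_max = 66 * 9.81 * 0.38
TE_max = 647.46 * 0.38
TE_max = 246.0 kN

246.0


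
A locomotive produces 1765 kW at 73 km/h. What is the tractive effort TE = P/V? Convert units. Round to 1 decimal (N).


Convert: P = 1765 kW = 1765000 W
V = 73 / 3.6 = 20.2778 m/s
TE = 1765000 / 20.2778
TE = 87041.1 N

87041.1


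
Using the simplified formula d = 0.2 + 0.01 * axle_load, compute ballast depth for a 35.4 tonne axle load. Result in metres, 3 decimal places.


d = 0.2 + 0.01 * 35.4
d = 0.2 + 0.354
d = 0.554 m

0.554


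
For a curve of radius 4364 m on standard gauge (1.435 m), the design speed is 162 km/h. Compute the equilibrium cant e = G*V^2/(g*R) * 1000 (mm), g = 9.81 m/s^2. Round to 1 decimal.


Convert speed: V = 162 / 3.6 = 45.0 m/s
Apply formula: e = 1.435 * 45.0^2 / (9.81 * 4364)
e = 1.435 * 2025.0 / 42810.84
e = 0.067877 m = 67.9 mm

67.9


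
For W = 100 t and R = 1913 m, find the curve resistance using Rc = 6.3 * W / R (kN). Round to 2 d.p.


Rc = 6.3 * W / R
Rc = 6.3 * 100 / 1913
Rc = 630.0 / 1913
Rc = 0.33 kN

0.33


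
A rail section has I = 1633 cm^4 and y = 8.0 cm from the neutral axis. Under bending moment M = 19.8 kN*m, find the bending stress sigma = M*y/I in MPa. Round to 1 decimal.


Convert units:
M = 19.8 kN*m = 19800000 N*mm
y = 8.0 cm = 80 mm
I = 1633 cm^4 = 16330000 mm^4
sigma = 19800000 * 80 / 16330000
sigma = 97.0 MPa

97.0


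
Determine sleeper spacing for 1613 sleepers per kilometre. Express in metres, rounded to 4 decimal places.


Spacing = 1000 m / number of sleepers
Spacing = 1000 / 1613
Spacing = 0.6200 m

0.6200


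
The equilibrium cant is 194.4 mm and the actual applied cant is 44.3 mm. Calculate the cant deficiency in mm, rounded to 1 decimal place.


Cant deficiency = equilibrium cant - actual cant
CD = 194.4 - 44.3
CD = 150.1 mm

150.1


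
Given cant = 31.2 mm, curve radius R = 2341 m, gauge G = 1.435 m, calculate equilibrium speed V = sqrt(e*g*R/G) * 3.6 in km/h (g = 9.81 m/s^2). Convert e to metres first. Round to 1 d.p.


Convert cant: e = 31.2 mm = 0.0312 m
V_ms = sqrt(0.0312 * 9.81 * 2341 / 1.435)
V_ms = sqrt(499.313277) = 22.3453 m/s
V = 22.3453 * 3.6 = 80.4 km/h

80.4


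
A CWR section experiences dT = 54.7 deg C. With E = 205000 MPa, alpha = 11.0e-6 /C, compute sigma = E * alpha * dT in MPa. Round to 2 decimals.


sigma = E * alpha * dT
sigma = 205000 * 11.0e-6 * 54.7
sigma = 2.255 * 54.7
sigma = 123.35 MPa

123.35


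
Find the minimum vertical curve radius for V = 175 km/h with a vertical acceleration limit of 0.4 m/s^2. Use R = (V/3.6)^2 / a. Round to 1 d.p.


Convert speed: V = 175 / 3.6 = 48.6111 m/s
V^2 = 2363.0401 m^2/s^2
R_v = 2363.0401 / 0.4
R_v = 5907.6 m

5907.6


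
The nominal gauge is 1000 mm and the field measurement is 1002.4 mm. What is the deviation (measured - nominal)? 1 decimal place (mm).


Deviation = measured - nominal
Deviation = 1002.4 - 1000
Deviation = 2.4 mm

2.4


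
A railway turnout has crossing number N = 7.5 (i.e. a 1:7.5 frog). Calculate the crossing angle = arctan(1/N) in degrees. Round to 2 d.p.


1/N = 1/7.5 = 0.133333
angle = arctan(0.133333) = 0.132552 rad
angle = 0.132552 * 180/pi = 7.59 degrees

7.59


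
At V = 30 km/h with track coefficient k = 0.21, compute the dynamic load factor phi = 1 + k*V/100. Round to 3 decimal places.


phi = 1 + k * V / 100
phi = 1 + 0.21 * 30 / 100
phi = 1 + 0.063
phi = 1.063

1.063


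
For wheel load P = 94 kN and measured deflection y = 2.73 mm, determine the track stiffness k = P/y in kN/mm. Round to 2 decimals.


Track stiffness k = P / y
k = 94 / 2.73
k = 34.43 kN/mm

34.43


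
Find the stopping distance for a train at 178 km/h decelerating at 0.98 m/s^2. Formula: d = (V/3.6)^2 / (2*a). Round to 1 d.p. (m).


Convert speed: V = 178 / 3.6 = 49.4444 m/s
V^2 = 2444.7531
d = 2444.7531 / (2 * 0.98)
d = 2444.7531 / 1.96
d = 1247.3 m

1247.3


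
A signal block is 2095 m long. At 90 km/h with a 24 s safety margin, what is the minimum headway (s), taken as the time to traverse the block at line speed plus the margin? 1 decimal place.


V = 90 / 3.6 = 25.0 m/s
Block traversal time = 2095 / 25.0 = 83.8 s
Headway = 83.8 + 24
Headway = 107.8 s

107.8


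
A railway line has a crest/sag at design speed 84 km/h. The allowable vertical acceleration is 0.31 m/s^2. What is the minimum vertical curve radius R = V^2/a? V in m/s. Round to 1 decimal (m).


Convert speed: V = 84 / 3.6 = 23.3333 m/s
V^2 = 544.4444 m^2/s^2
R_v = 544.4444 / 0.31
R_v = 1756.3 m

1756.3


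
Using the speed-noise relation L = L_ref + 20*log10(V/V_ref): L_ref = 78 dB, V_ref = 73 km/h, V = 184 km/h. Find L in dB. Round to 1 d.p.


V/V_ref = 184 / 73 = 2.520548
log10(2.520548) = 0.401495
20 * 0.401495 = 8.0299
L = 78 + 8.0299 = 86.0 dB

86.0


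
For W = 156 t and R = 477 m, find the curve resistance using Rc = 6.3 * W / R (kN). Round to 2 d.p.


Rc = 6.3 * W / R
Rc = 6.3 * 156 / 477
Rc = 982.8 / 477
Rc = 2.06 kN

2.06


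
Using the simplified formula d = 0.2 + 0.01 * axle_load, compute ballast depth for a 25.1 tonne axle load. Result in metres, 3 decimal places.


d = 0.2 + 0.01 * 25.1
d = 0.2 + 0.251
d = 0.451 m

0.451


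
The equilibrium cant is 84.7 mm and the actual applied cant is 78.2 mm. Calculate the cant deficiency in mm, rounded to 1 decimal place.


Cant deficiency = equilibrium cant - actual cant
CD = 84.7 - 78.2
CD = 6.5 mm

6.5


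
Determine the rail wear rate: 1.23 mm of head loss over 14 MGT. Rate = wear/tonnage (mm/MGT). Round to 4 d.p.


Wear rate = total wear / cumulative tonnage
Rate = 1.23 / 14
Rate = 0.0879 mm/MGT

0.0879


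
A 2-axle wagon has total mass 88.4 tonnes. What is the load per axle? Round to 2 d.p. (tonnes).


Load per axle = total weight / number of axles
Load = 88.4 / 2
Load = 44.20 tonnes

44.20


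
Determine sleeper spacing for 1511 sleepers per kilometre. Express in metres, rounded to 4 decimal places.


Spacing = 1000 m / number of sleepers
Spacing = 1000 / 1511
Spacing = 0.6618 m

0.6618


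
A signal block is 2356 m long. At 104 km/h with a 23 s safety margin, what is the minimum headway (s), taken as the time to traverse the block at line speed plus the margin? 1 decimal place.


V = 104 / 3.6 = 28.8889 m/s
Block traversal time = 2356 / 28.8889 = 81.5538 s
Headway = 81.5538 + 23
Headway = 104.6 s

104.6


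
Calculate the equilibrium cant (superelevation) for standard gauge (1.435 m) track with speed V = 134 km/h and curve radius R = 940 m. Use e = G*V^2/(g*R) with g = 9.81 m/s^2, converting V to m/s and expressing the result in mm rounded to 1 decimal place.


Convert speed: V = 134 / 3.6 = 37.2222 m/s
Apply formula: e = 1.435 * 37.2222^2 / (9.81 * 940)
e = 1.435 * 1385.4938 / 9221.4
e = 0.215605 m = 215.6 mm

215.6


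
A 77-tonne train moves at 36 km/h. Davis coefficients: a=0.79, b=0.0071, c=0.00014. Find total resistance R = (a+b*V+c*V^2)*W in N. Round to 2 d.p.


b*V = 0.0071 * 36 = 0.2556
c*V^2 = 0.00014 * 1296 = 0.18144
R_per_t = 0.79 + 0.2556 + 0.18144 = 1.22704 N/t
R_total = 1.22704 * 77 = 94.48 N

94.48


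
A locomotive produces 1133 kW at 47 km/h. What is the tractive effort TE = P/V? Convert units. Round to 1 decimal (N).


Convert: P = 1133 kW = 1133000 W
V = 47 / 3.6 = 13.0556 m/s
TE = 1133000 / 13.0556
TE = 86783.0 N

86783.0


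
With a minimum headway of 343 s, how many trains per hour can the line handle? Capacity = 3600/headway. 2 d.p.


Capacity = 3600 / headway
Capacity = 3600 / 343
Capacity = 10.50 trains/hour

10.50


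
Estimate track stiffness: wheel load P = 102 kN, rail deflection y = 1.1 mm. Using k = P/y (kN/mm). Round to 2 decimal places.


Track stiffness k = P / y
k = 102 / 1.1
k = 92.73 kN/mm

92.73


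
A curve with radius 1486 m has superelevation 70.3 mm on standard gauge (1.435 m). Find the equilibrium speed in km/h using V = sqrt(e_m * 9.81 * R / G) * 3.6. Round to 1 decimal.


Convert cant: e = 70.3 mm = 0.0703 m
V_ms = sqrt(0.0703 * 9.81 * 1486 / 1.435)
V_ms = sqrt(714.15296) = 26.7236 m/s
V = 26.7236 * 3.6 = 96.2 km/h

96.2


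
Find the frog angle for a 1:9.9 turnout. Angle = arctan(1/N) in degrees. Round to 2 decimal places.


1/N = 1/9.9 = 0.10101
angle = arctan(0.10101) = 0.100669 rad
angle = 0.100669 * 180/pi = 5.77 degrees

5.77


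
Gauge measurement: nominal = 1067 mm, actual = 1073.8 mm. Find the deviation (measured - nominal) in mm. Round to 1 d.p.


Deviation = measured - nominal
Deviation = 1073.8 - 1067
Deviation = 6.8 mm

6.8


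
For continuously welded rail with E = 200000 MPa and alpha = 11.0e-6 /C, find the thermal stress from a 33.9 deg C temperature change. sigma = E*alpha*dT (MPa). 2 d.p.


sigma = E * alpha * dT
sigma = 200000 * 11.0e-6 * 33.9
sigma = 2.2 * 33.9
sigma = 74.58 MPa

74.58


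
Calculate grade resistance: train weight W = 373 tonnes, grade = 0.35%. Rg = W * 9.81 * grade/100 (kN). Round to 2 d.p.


Rg = W * 9.81 * grade / 100
Rg = 373 * 9.81 * 0.35 / 100
Rg = 3659.13 * 0.0035
Rg = 12.81 kN

12.81


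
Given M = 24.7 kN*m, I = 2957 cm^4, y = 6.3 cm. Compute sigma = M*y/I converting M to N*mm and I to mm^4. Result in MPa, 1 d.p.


Convert units:
M = 24.7 kN*m = 24700000 N*mm
y = 6.3 cm = 63 mm
I = 2957 cm^4 = 29570000 mm^4
sigma = 24700000 * 63 / 29570000
sigma = 52.6 MPa

52.6


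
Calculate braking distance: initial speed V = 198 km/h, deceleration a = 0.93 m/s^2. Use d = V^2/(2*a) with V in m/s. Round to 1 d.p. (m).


Convert speed: V = 198 / 3.6 = 55.0 m/s
V^2 = 3025.0
d = 3025.0 / (2 * 0.93)
d = 3025.0 / 1.86
d = 1626.3 m

1626.3


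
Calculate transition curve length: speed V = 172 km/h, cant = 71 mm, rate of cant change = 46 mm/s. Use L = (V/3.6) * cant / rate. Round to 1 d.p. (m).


Convert speed: V = 172 / 3.6 = 47.7778 m/s
L = 47.7778 * 71 / 46
L = 3392.2222 / 46
L = 73.7 m

73.7


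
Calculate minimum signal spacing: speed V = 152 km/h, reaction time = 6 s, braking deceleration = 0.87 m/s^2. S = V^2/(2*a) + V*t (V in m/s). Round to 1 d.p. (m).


V = 152 / 3.6 = 42.2222 m/s
Braking distance = 42.2222^2 / (2*0.87) = 1024.5495 m
Sighting distance = 42.2222 * 6 = 253.3333 m
S = 1024.5495 + 253.3333 = 1277.9 m

1277.9


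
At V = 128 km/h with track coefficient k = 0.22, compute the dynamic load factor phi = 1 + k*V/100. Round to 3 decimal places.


phi = 1 + k * V / 100
phi = 1 + 0.22 * 128 / 100
phi = 1 + 0.2816
phi = 1.282

1.282


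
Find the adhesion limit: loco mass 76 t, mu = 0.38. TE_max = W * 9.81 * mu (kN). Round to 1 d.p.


TE_max = W * g * mu
TE_max = 76 * 9.81 * 0.38
TE_max = 745.56 * 0.38
TE_max = 283.3 kN

283.3


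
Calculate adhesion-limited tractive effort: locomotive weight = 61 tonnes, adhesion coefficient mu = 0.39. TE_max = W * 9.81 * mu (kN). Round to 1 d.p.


TE_max = W * g * mu
TE_max = 61 * 9.81 * 0.39
TE_max = 598.41 * 0.39
TE_max = 233.4 kN

233.4


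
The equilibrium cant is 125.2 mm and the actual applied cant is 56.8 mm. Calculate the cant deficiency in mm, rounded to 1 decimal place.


Cant deficiency = equilibrium cant - actual cant
CD = 125.2 - 56.8
CD = 68.4 mm

68.4


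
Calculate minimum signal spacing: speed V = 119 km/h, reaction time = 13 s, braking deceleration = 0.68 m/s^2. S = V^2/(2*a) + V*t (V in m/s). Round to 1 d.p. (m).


V = 119 / 3.6 = 33.0556 m/s
Braking distance = 33.0556^2 / (2*0.68) = 803.4336 m
Sighting distance = 33.0556 * 13 = 429.7222 m
S = 803.4336 + 429.7222 = 1233.2 m

1233.2


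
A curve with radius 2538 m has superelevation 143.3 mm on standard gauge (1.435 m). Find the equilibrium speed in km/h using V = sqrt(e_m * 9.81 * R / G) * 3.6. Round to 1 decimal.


Convert cant: e = 143.3 mm = 0.1433 m
V_ms = sqrt(0.1433 * 9.81 * 2538 / 1.435)
V_ms = sqrt(2486.307926) = 49.8629 m/s
V = 49.8629 * 3.6 = 179.5 km/h

179.5


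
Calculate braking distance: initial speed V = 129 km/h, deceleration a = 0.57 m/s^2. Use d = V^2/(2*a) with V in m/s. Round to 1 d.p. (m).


Convert speed: V = 129 / 3.6 = 35.8333 m/s
V^2 = 1284.0278
d = 1284.0278 / (2 * 0.57)
d = 1284.0278 / 1.14
d = 1126.3 m

1126.3


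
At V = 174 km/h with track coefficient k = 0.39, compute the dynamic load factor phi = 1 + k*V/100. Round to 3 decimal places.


phi = 1 + k * V / 100
phi = 1 + 0.39 * 174 / 100
phi = 1 + 0.6786
phi = 1.679

1.679


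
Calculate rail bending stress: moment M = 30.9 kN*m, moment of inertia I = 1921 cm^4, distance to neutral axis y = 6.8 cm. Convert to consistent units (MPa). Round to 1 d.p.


Convert units:
M = 30.9 kN*m = 30900000 N*mm
y = 6.8 cm = 68 mm
I = 1921 cm^4 = 19210000 mm^4
sigma = 30900000 * 68 / 19210000
sigma = 109.4 MPa

109.4


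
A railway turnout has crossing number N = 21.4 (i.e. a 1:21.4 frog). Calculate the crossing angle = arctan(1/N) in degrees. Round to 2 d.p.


1/N = 1/21.4 = 0.046729
angle = arctan(0.046729) = 0.046695 rad
angle = 0.046695 * 180/pi = 2.68 degrees

2.68


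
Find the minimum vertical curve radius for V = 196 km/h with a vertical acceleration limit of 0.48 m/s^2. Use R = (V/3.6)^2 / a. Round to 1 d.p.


Convert speed: V = 196 / 3.6 = 54.4444 m/s
V^2 = 2964.1975 m^2/s^2
R_v = 2964.1975 / 0.48
R_v = 6175.4 m

6175.4


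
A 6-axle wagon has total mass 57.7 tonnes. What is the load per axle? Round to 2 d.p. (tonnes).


Load per axle = total weight / number of axles
Load = 57.7 / 6
Load = 9.62 tonnes

9.62


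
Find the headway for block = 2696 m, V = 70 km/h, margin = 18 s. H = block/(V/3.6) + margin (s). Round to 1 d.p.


V = 70 / 3.6 = 19.4444 m/s
Block traversal time = 2696 / 19.4444 = 138.6514 s
Headway = 138.6514 + 18
Headway = 156.7 s

156.7


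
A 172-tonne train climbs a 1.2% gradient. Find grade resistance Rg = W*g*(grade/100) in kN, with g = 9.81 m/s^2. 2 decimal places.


Rg = W * 9.81 * grade / 100
Rg = 172 * 9.81 * 1.2 / 100
Rg = 1687.32 * 0.012
Rg = 20.25 kN

20.25


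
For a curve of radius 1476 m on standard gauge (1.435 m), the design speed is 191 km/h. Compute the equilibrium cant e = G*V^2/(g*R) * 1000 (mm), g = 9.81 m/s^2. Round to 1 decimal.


Convert speed: V = 191 / 3.6 = 53.0556 m/s
Apply formula: e = 1.435 * 53.0556^2 / (9.81 * 1476)
e = 1.435 * 2814.892 / 14479.56
e = 0.27897 m = 279.0 mm

279.0


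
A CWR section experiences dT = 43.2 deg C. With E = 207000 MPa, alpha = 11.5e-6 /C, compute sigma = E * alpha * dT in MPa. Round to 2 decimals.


sigma = E * alpha * dT
sigma = 207000 * 11.5e-6 * 43.2
sigma = 2.3805 * 43.2
sigma = 102.84 MPa

102.84


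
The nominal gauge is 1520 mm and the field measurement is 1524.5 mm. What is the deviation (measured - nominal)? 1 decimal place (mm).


Deviation = measured - nominal
Deviation = 1524.5 - 1520
Deviation = 4.5 mm

4.5


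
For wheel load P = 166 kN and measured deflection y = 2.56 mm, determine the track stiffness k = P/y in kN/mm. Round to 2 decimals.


Track stiffness k = P / y
k = 166 / 2.56
k = 64.84 kN/mm

64.84


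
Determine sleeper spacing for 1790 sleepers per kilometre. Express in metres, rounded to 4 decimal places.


Spacing = 1000 m / number of sleepers
Spacing = 1000 / 1790
Spacing = 0.5587 m

0.5587


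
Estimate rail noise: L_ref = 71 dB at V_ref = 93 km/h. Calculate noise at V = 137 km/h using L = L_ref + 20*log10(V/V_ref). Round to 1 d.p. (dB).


V/V_ref = 137 / 93 = 1.473118
log10(1.473118) = 0.168238
20 * 0.168238 = 3.3648
L = 71 + 3.3648 = 74.4 dB

74.4


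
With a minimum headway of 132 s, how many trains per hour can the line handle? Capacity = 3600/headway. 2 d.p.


Capacity = 3600 / headway
Capacity = 3600 / 132
Capacity = 27.27 trains/hour

27.27


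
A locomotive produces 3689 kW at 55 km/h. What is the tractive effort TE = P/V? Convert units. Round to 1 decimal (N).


Convert: P = 3689 kW = 3689000 W
V = 55 / 3.6 = 15.2778 m/s
TE = 3689000 / 15.2778
TE = 241461.8 N

241461.8


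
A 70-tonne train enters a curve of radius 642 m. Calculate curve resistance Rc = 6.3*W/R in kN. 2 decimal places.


Rc = 6.3 * W / R
Rc = 6.3 * 70 / 642
Rc = 441.0 / 642
Rc = 0.69 kN

0.69


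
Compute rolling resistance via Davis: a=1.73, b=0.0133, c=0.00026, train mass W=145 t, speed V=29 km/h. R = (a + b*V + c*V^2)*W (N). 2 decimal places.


b*V = 0.0133 * 29 = 0.3857
c*V^2 = 0.00026 * 841 = 0.21866
R_per_t = 1.73 + 0.3857 + 0.21866 = 2.33436 N/t
R_total = 2.33436 * 145 = 338.48 N

338.48


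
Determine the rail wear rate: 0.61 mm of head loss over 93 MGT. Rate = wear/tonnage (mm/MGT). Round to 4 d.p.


Wear rate = total wear / cumulative tonnage
Rate = 0.61 / 93
Rate = 0.0066 mm/MGT

0.0066


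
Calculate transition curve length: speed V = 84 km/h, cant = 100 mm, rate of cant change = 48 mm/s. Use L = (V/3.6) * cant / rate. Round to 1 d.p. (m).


Convert speed: V = 84 / 3.6 = 23.3333 m/s
L = 23.3333 * 100 / 48
L = 2333.3333 / 48
L = 48.6 m

48.6


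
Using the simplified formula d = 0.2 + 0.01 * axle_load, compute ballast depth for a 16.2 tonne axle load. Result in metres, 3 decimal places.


d = 0.2 + 0.01 * 16.2
d = 0.2 + 0.162
d = 0.362 m

0.362


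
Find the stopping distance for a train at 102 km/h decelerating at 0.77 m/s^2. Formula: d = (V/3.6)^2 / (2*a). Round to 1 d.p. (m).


Convert speed: V = 102 / 3.6 = 28.3333 m/s
V^2 = 802.7778
d = 802.7778 / (2 * 0.77)
d = 802.7778 / 1.54
d = 521.3 m

521.3


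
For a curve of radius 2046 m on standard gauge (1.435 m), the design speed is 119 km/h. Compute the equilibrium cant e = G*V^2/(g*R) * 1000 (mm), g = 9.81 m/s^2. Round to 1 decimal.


Convert speed: V = 119 / 3.6 = 33.0556 m/s
Apply formula: e = 1.435 * 33.0556^2 / (9.81 * 2046)
e = 1.435 * 1092.6698 / 20071.26
e = 0.078121 m = 78.1 mm

78.1


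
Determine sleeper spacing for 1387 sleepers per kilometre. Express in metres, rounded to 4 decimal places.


Spacing = 1000 m / number of sleepers
Spacing = 1000 / 1387
Spacing = 0.7210 m

0.7210


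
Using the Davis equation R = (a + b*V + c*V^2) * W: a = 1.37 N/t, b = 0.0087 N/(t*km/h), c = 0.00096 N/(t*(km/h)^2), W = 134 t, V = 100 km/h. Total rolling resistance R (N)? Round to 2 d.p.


b*V = 0.0087 * 100 = 0.87
c*V^2 = 0.00096 * 10000 = 9.6
R_per_t = 1.37 + 0.87 + 9.6 = 11.84 N/t
R_total = 11.84 * 134 = 1586.56 N

1586.56


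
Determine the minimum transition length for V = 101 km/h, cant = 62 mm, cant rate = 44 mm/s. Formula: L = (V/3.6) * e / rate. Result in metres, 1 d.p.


Convert speed: V = 101 / 3.6 = 28.0556 m/s
L = 28.0556 * 62 / 44
L = 1739.4444 / 44
L = 39.5 m

39.5
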